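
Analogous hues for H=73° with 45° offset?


Base hue: 73°
Left analog: (73 - 45) mod 360 = 28°
Right analog: (73 + 45) mod 360 = 118°
Analogous hues = 28° and 118°


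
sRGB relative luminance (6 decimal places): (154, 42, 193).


Linearize each channel (sRGB transfer function): c = v/255; c_lin = c/12.92 if c ≤ 0.04045, else ((c+0.055)/1.055)^2.4
  R: 154/255 ≈ 0.603922 > 0.04045 → ((0.603922+0.055)/1.055)^2.4 ≈ 0.323143
  G: 42/255 ≈ 0.164706 > 0.04045 → ((0.164706+0.055)/1.055)^2.4 ≈ 0.023153
  B: 193/255 ≈ 0.756863 > 0.04045 → ((0.756863+0.055)/1.055)^2.4 ≈ 0.533276
R_lin = 0.323143, G_lin = 0.023153, B_lin = 0.533276
L = 0.2126×R + 0.7152×G + 0.0722×B
L = 0.2126×0.323143 + 0.7152×0.023153 + 0.0722×0.533276
L ≈ 0.123762


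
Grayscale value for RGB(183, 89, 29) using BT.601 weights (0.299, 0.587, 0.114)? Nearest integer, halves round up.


Gray = 0.299×R + 0.587×G + 0.114×B
Gray = 0.299×183 + 0.587×89 + 0.114×29
Gray = 54.717 + 52.243 + 3.306
Gray = 110.266 → round half up → 110
Gray = 110


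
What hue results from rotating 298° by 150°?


New hue = (H + rotation) mod 360
New hue = (298 + 150) mod 360
= 448 mod 360
= 88°


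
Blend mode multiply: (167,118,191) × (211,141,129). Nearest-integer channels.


Multiply: C = A×B/255, rounded to nearest integer
R: 167×211/255 = 35237/255 ≈ 138.184 → 138
G: 118×141/255 = 16638/255 ≈ 65.247 → 65
B: 191×129/255 = 24639/255 ≈ 96.624 → 97
= RGB(138, 65, 97)


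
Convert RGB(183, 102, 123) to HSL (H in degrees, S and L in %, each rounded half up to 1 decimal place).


Normalize: R'=183/255≈0.7176, G'=102/255≈0.4000, B'=123/255≈0.4824
Max=183/255, Min=102/255, Δ=Max-Min=81/255
L = (Max+Min)/2 = (183+102)/510 = 285/510 = 0.55882… → L = 55.9%
L > 0.5 → S = Δ/(2-Max-Min) = 81/(510-183-102) = 81/225 = 0.36 → S = 36.0%
(the 1/255 factors cancel in S and H, so raw channel differences can be used)
Max is R' → H = 60 × (((G-B)/Δ) mod 6) = 60 × (((102-123)/81) mod 6)
  (-21)/81 = -0.2592…; negative, so add 6 → 5.7407…
  H = 60 × 5.7407… = 344.444…° → H = 344.4°
= HSL(344.4°, 36.0%, 55.9%)


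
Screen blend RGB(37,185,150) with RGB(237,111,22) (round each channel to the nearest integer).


Screen: C = 255 - (255-A)×(255-B)/255, rounded to nearest integer
R: 255 - (255-37)×(255-237)/255 = 255 - 3924/255 ≈ 255 - 15.388 = 239.612 → 240
G: 255 - (255-185)×(255-111)/255 = 255 - 10080/255 ≈ 255 - 39.529 = 215.471 → 215
B: 255 - (255-150)×(255-22)/255 = 255 - 24465/255 ≈ 255 - 95.941 = 159.059 → 159
= RGB(240, 215, 159)


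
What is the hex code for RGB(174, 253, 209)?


R = 174 → AE (hex)
G = 253 → FD (hex)
B = 209 → D1 (hex)
Hex = #AEFDD1


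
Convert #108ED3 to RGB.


10 → 16 (R)
8E → 142 (G)
D3 → 211 (B)
= RGB(16, 142, 211)


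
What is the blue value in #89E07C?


Color: #89E07C
R = 89 = 137
G = E0 = 224
B = 7C = 124
Blue = 124


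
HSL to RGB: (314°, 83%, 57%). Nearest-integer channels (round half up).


H=314°, S=0.83, L=0.57
C = (1-|2L-1|)×S = (1-|0.14|)×0.83 = 0.7138
H' = H/60 = 314/60 ≈ 5.2333; X = C×(1-|H' mod 2 - 1|) ≈ 0.5472
m = L - C/2 = 0.57 - 0.3569 = 0.2131
Sector ⌊H'⌋ = 5 → (R',G',B') = (0.7138, 0.0, ≈0.5472)
RGB = ((R'+m)×255, (G'+m)×255, (B'+m)×255) = (236.3595, 54.3405, 193.8884)
Round half up → RGB(236, 54, 194)


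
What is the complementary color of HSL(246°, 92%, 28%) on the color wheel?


Complement = opposite side of color wheel = hue + 180°
H' = (246 + 180) mod 360 = 66°
S and L unchanged.
= HSL(66°, 92%, 28%)


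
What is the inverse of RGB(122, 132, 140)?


Invert: (255-R, 255-G, 255-B)
R: 255-122 = 133
G: 255-132 = 123
B: 255-140 = 115
= RGB(133, 123, 115)


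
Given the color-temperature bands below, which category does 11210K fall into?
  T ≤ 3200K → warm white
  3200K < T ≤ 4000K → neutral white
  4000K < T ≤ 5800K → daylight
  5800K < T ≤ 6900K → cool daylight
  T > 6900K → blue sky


Temperature: 11210K
11210K > 6900K → blue sky
Classification: blue sky


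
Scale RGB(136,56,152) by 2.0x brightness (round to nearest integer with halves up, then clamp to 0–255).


Multiply each channel by 2.0, round half up, clamp to [0, 255]
R: 136×2.0 = 272 → clamp → 255
G: 56×2.0 = 112
B: 152×2.0 = 304 → clamp → 255
= RGB(255, 112, 255)


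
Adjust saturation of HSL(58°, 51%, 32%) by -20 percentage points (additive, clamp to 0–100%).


Original S = 51%
Adjustment = -20 percentage points
New S = 51 + (-20) = 31
Clamp to [0, 100] → 31
= HSL(58°, 31%, 32%)


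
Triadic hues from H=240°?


Triadic: equally spaced at 120° intervals
H1 = 240°
H2 = (240 + 120) mod 360 = 0°
H3 = (240 + 240) mod 360 = 120°
Triadic = 240°, 0°, 120°


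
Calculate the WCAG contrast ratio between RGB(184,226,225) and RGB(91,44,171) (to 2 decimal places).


Linearize each sRGB channel c=v/255: c/12.92 if c ≤ 0.04045 else ((c+0.055)/1.055)^2.4
L = 0.2126×R_lin + 0.7152×G_lin + 0.0722×B_lin
Color 1 (184,226,225):
  R=184: 184/255≈0.7216 > 0.04045 → ((0.7216+0.055)/1.055)^2.4 ≈ 0.47932
  G=226: 226/255≈0.8863 > 0.04045 → ((0.8863+0.055)/1.055)^2.4 ≈ 0.76052
  B=225: 225/255≈0.8824 > 0.04045 → ((0.8824+0.055)/1.055)^2.4 ≈ 0.75294
  L1 = 0.2126×0.47932 + 0.7152×0.76052 + 0.0722×0.75294 ≈ 0.70019
Color 2 (91,44,171):
  R=91: 91/255≈0.3569 > 0.04045 → ((0.3569+0.055)/1.055)^2.4 ≈ 0.10462
  G=44: 44/255≈0.1725 > 0.04045 → ((0.1725+0.055)/1.055)^2.4 ≈ 0.02519
  B=171: 171/255≈0.6706 > 0.04045 → ((0.6706+0.055)/1.055)^2.4 ≈ 0.40724
  L2 = 0.2126×0.10462 + 0.7152×0.02519 + 0.0722×0.40724 ≈ 0.06966
Lighter = 0.70019, Darker = 0.06966
Ratio = (L_lighter + 0.05) / (L_darker + 0.05)
Ratio = (0.70019 + 0.05) / (0.06966 + 0.05) = 0.75019 / 0.11966 ≈ 6.2695
Ratio ≈ 6.27:1


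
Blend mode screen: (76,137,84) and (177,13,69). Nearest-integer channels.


Screen: C = 255 - (255-A)×(255-B)/255, rounded to nearest integer
R: 255 - (255-76)×(255-177)/255 = 255 - 13962/255 ≈ 255 - 54.753 = 200.247 → 200
G: 255 - (255-137)×(255-13)/255 = 255 - 28556/255 ≈ 255 - 111.984 = 143.016 → 143
B: 255 - (255-84)×(255-69)/255 = 255 - 31806/255 ≈ 255 - 124.729 = 130.271 → 130
= RGB(200, 143, 130)


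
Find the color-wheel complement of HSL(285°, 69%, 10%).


Complement = opposite side of color wheel = hue + 180°
H' = (285 + 180) mod 360 = 105°
S and L unchanged.
= HSL(105°, 69%, 10%)


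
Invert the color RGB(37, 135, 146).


Invert: (255-R, 255-G, 255-B)
R: 255-37 = 218
G: 255-135 = 120
B: 255-146 = 109
= RGB(218, 120, 109)


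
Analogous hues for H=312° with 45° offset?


Base hue: 312°
Left analog: (312 - 45) mod 360 = 267°
Right analog: (312 + 45) mod 360 = 357°
Analogous hues = 267° and 357°


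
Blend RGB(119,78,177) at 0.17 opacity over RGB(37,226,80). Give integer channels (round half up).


C = α×F + (1-α)×B, with 1-α = 0.83
R: 0.17×119 + 0.83×37 = 20.23 + 30.71 = 50.94 → 51
G: 0.17×78 + 0.83×226 = 13.26 + 187.58 = 200.84 → 201
B: 0.17×177 + 0.83×80 = 30.09 + 66.40 = 96.49 → 96
= RGB(51, 201, 96)


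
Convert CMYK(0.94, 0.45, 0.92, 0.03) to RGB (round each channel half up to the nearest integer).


R = 255 × (1-C) × (1-K) = 255 × 0.06 × 0.97 = 14.841 → 15
G = 255 × (1-M) × (1-K) = 255 × 0.55 × 0.97 = 136.0425 → 136
B = 255 × (1-Y) × (1-K) = 255 × 0.08 × 0.97 = 19.788 → 20
= RGB(15, 136, 20)


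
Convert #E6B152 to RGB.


E6 → 230 (R)
B1 → 177 (G)
52 → 82 (B)
= RGB(230, 177, 82)


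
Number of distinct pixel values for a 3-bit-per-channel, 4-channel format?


Total bits = 3 bits/channel × 4 channels = 12 bits
Distinct pixel values = 2^12
= 4,096 pixel values


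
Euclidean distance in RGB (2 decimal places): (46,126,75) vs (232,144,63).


d = √[(R₁-R₂)² + (G₁-G₂)² + (B₁-B₂)²]
d = √[(46-232)² + (126-144)² + (75-63)²]
d = √[34596 + 324 + 144]
d = √35064
d ≈ 187.25


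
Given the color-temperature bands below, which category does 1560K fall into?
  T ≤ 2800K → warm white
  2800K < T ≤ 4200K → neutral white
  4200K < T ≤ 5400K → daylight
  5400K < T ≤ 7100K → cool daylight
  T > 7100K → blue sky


Temperature: 1560K
1560K ≤ 2800K → warm white
Classification: warm white


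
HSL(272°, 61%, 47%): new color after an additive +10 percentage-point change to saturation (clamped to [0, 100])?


Original S = 61%
Adjustment = +10 percentage points
New S = 61 + (10) = 71
Clamp to [0, 100] → 71
= HSL(272°, 71%, 47%)


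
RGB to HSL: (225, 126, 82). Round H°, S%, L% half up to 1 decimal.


Normalize: R'=225/255≈0.8824, G'=126/255≈0.4941, B'=82/255≈0.3216
Max=225/255, Min=82/255, Δ=Max-Min=143/255
L = (Max+Min)/2 = (225+82)/510 = 307/510 = 0.60196… → L = 60.2%
L > 0.5 → S = Δ/(2-Max-Min) = 143/(510-225-82) = 143/203 = 0.70443… → S = 70.4%
(the 1/255 factors cancel in S and H, so raw channel differences can be used)
Max is R' → H = 60 × (((G-B)/Δ) mod 6) = 60 × (((126-82)/143) mod 6)
  44/143 = 0.3076…
  H = 60 × 0.3076… = 18.461…° → H = 18.5°
= HSL(18.5°, 70.4%, 60.2%)


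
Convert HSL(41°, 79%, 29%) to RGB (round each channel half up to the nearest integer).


H=41°, S=0.79, L=0.29
C = (1-|2L-1|)×S = (1-|-0.42|)×0.79 = 0.4582
H' = H/60 = 41/60 ≈ 0.6833; X = C×(1-|H' mod 2 - 1|) ≈ 0.3131
m = L - C/2 = 0.29 - 0.2291 = 0.0609
Sector ⌊H'⌋ = 0 → (R',G',B') = (0.4582, ≈0.3131, 0.0)
RGB = ((R'+m)×255, (G'+m)×255, (B'+m)×255) = (132.3705, 95.37085, 15.5295)
Round half up → RGB(132, 95, 16)


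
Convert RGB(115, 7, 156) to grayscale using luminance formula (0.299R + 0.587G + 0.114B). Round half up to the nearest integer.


Gray = 0.299×R + 0.587×G + 0.114×B
Gray = 0.299×115 + 0.587×7 + 0.114×156
Gray = 34.385 + 4.109 + 17.784
Gray = 56.278 → round half up → 56
Gray = 56


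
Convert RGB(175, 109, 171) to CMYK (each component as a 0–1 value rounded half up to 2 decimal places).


R'=175/255≈0.6863, G'=109/255≈0.4275, B'=171/255≈0.6706
K = 1 - max(R',G',B') = 1 - 175/255 = 80/255 = 0.31372… → 0.31
(1-R'-K)/(1-K) simplifies to (max-R)/max with max = 175:
C = (175-175)/175 = 0/175 = 0 → 0.00
M = (175-109)/175 = 66/175 = 0.37714… → 0.38
Y = (175-171)/175 = 4/175 = 0.02285… → 0.02
= CMYK(0.00, 0.38, 0.02, 0.31)


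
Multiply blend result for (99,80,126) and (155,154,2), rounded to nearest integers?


Multiply: C = A×B/255, rounded to nearest integer
R: 99×155/255 = 15345/255 ≈ 60.176 → 60
G: 80×154/255 = 12320/255 ≈ 48.314 → 48
B: 126×2/255 = 252/255 ≈ 0.988 → 1
= RGB(60, 48, 1)


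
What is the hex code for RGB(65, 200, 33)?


R = 65 → 41 (hex)
G = 200 → C8 (hex)
B = 33 → 21 (hex)
Hex = #41C821


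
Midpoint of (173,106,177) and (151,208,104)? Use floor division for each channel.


Midpoint: each channel = ⌊(C₁+C₂)/2⌋
R: ⌊(173+151)/2⌋ = 162
G: ⌊(106+208)/2⌋ = 157
B: ⌊(177+104)/2⌋ = 140
= RGB(162, 157, 140)


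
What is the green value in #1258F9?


Color: #1258F9
R = 12 = 18
G = 58 = 88
B = F9 = 249
Green = 88


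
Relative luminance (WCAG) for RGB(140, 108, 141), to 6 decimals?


Linearize each channel (sRGB transfer function): c = v/255; c_lin = c/12.92 if c ≤ 0.04045, else ((c+0.055)/1.055)^2.4
  R: 140/255 ≈ 0.549020 > 0.04045 → ((0.549020+0.055)/1.055)^2.4 ≈ 0.262251
  G: 108/255 ≈ 0.423529 > 0.04045 → ((0.423529+0.055)/1.055)^2.4 ≈ 0.149960
  B: 141/255 ≈ 0.552941 > 0.04045 → ((0.552941+0.055)/1.055)^2.4 ≈ 0.266356
R_lin = 0.262251, G_lin = 0.149960, B_lin = 0.266356
L = 0.2126×R + 0.7152×G + 0.0722×B
L = 0.2126×0.262251 + 0.7152×0.149960 + 0.0722×0.266356
L ≈ 0.182237


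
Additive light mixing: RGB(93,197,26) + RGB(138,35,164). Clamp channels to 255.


Additive: each channel = min(255, C₁+C₂)
R: 93+138 = 231 → 231
G: 197+35 = 232 → 232
B: 26+164 = 190 → 190
= RGB(231, 232, 190)


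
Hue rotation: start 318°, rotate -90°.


New hue = (H + rotation) mod 360
New hue = (318 -90) mod 360
= 228 mod 360
= 228°


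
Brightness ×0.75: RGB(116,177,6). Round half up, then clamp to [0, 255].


Multiply each channel by 0.75, round half up, clamp to [0, 255]
R: 116×0.75 = 87
G: 177×0.75 = 132.75 → round → 133
B: 6×0.75 = 4.5 → round → 5
= RGB(87, 133, 5)


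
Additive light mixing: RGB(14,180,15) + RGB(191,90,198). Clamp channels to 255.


Additive: each channel = min(255, C₁+C₂)
R: 14+191 = 205 → 205
G: 180+90 = 270 → 255
B: 15+198 = 213 → 213
= RGB(205, 255, 213)


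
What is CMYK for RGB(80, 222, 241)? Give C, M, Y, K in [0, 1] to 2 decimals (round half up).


R'=80/255≈0.3137, G'=222/255≈0.8706, B'=241/255≈0.9451
K = 1 - max(R',G',B') = 1 - 241/255 = 14/255 = 0.05490… → 0.05
(1-R'-K)/(1-K) simplifies to (max-R)/max with max = 241:
C = (241-80)/241 = 161/241 = 0.66804… → 0.67
M = (241-222)/241 = 19/241 = 0.07883… → 0.08
Y = (241-241)/241 = 0/241 = 0 → 0.00
= CMYK(0.67, 0.08, 0.00, 0.05)


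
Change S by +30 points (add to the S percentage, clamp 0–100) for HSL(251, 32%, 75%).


Original S = 32%
Adjustment = +30 percentage points
New S = 32 + (30) = 62
Clamp to [0, 100] → 62
= HSL(251°, 62%, 75%)


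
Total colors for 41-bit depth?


Colors = 2^bits = 2^41
= 2,199,023,255,552 colors


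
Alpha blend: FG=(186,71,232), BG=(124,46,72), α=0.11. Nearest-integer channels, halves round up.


C = α×F + (1-α)×B, with 1-α = 0.89
R: 0.11×186 + 0.89×124 = 20.46 + 110.36 = 130.82 → 131
G: 0.11×71 + 0.89×46 = 7.81 + 40.94 = 48.75 → 49
B: 0.11×232 + 0.89×72 = 25.52 + 64.08 = 89.60 → 90
= RGB(131, 49, 90)


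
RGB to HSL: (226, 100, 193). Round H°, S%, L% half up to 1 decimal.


Normalize: R'=226/255≈0.8863, G'=100/255≈0.3922, B'=193/255≈0.7569
Max=226/255, Min=100/255, Δ=Max-Min=126/255
L = (Max+Min)/2 = (226+100)/510 = 326/510 = 0.63921… → L = 63.9%
L > 0.5 → S = Δ/(2-Max-Min) = 126/(510-226-100) = 126/184 = 0.68478… → S = 68.5%
(the 1/255 factors cancel in S and H, so raw channel differences can be used)
Max is R' → H = 60 × (((G-B)/Δ) mod 6) = 60 × (((100-193)/126) mod 6)
  (-93)/126 = -0.7380…; negative, so add 6 → 5.2619…
  H = 60 × 5.2619… = 315.714…° → H = 315.7°
= HSL(315.7°, 68.5%, 63.9%)


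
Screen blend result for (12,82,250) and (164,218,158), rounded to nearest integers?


Screen: C = 255 - (255-A)×(255-B)/255, rounded to nearest integer
R: 255 - (255-12)×(255-164)/255 = 255 - 22113/255 ≈ 255 - 86.718 = 168.282 → 168
G: 255 - (255-82)×(255-218)/255 = 255 - 6401/255 ≈ 255 - 25.102 = 229.898 → 230
B: 255 - (255-250)×(255-158)/255 = 255 - 485/255 ≈ 255 - 1.902 = 253.098 → 253
= RGB(168, 230, 253)


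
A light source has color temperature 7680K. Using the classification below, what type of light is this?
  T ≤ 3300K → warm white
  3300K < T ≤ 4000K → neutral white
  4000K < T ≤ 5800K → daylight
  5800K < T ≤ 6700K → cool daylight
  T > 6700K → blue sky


Temperature: 7680K
7680K > 6700K → blue sky
Classification: blue sky


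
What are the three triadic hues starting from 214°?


Triadic: equally spaced at 120° intervals
H1 = 214°
H2 = (214 + 120) mod 360 = 334°
H3 = (214 + 240) mod 360 = 94°
Triadic = 214°, 334°, 94°


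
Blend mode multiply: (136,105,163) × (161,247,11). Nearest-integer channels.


Multiply: C = A×B/255, rounded to nearest integer
R: 136×161/255 = 21896/255 ≈ 85.867 → 86
G: 105×247/255 = 25935/255 ≈ 101.706 → 102
B: 163×11/255 = 1793/255 ≈ 7.031 → 7
= RGB(86, 102, 7)


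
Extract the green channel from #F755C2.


Color: #F755C2
R = F7 = 247
G = 55 = 85
B = C2 = 194
Green = 85


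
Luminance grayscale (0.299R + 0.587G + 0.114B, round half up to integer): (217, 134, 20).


Gray = 0.299×R + 0.587×G + 0.114×B
Gray = 0.299×217 + 0.587×134 + 0.114×20
Gray = 64.883 + 78.658 + 2.280
Gray = 145.821 → round half up → 146
Gray = 146


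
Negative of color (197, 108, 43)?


Invert: (255-R, 255-G, 255-B)
R: 255-197 = 58
G: 255-108 = 147
B: 255-43 = 212
= RGB(58, 147, 212)


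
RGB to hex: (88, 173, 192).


R = 88 → 58 (hex)
G = 173 → AD (hex)
B = 192 → C0 (hex)
Hex = #58ADC0


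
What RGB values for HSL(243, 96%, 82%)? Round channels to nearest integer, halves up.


H=243°, S=0.96, L=0.82
C = (1-|2L-1|)×S = (1-|0.64|)×0.96 = 0.3456
H' = H/60 = 243/60 ≈ 4.0500; X = C×(1-|H' mod 2 - 1|) = 0.01728
m = L - C/2 = 0.82 - 0.1728 = 0.6472
Sector ⌊H'⌋ = 4 → (R',G',B') = (0.01728, 0.0, 0.3456)
RGB = ((R'+m)×255, (G'+m)×255, (B'+m)×255) = (169.4424, 165.036, 253.164)
Round half up → RGB(169, 165, 253)


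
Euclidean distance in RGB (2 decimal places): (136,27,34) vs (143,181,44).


d = √[(R₁-R₂)² + (G₁-G₂)² + (B₁-B₂)²]
d = √[(136-143)² + (27-181)² + (34-44)²]
d = √[49 + 23716 + 100]
d = √23865
d ≈ 154.48


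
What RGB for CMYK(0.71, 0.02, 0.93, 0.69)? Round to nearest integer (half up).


R = 255 × (1-C) × (1-K) = 255 × 0.29 × 0.31 = 22.9245 → 23
G = 255 × (1-M) × (1-K) = 255 × 0.98 × 0.31 = 77.469 → 77
B = 255 × (1-Y) × (1-K) = 255 × 0.07 × 0.31 = 5.5335 → 6
= RGB(23, 77, 6)


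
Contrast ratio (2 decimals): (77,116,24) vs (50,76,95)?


Linearize each sRGB channel c=v/255: c/12.92 if c ≤ 0.04045 else ((c+0.055)/1.055)^2.4
L = 0.2126×R_lin + 0.7152×G_lin + 0.0722×B_lin
Color 1 (77,116,24):
  R=77: 77/255≈0.3020 > 0.04045 → ((0.3020+0.055)/1.055)^2.4 ≈ 0.07421
  G=116: 116/255≈0.4549 > 0.04045 → ((0.4549+0.055)/1.055)^2.4 ≈ 0.17465
  B=24: 24/255≈0.0941 > 0.04045 → ((0.0941+0.055)/1.055)^2.4 ≈ 0.00913
  L1 = 0.2126×0.07421 + 0.7152×0.17465 + 0.0722×0.00913 ≈ 0.14135
Color 2 (50,76,95):
  R=50: 50/255≈0.1961 > 0.04045 → ((0.1961+0.055)/1.055)^2.4 ≈ 0.03190
  G=76: 76/255≈0.2980 > 0.04045 → ((0.2980+0.055)/1.055)^2.4 ≈ 0.07227
  B=95: 95/255≈0.3725 > 0.04045 → ((0.3725+0.055)/1.055)^2.4 ≈ 0.11444
  L2 = 0.2126×0.03190 + 0.7152×0.07227 + 0.0722×0.11444 ≈ 0.06673
Lighter = 0.14135, Darker = 0.06673
Ratio = (L_lighter + 0.05) / (L_darker + 0.05)
Ratio = (0.14135 + 0.05) / (0.06673 + 0.05) = 0.19135 / 0.11673 ≈ 1.6392
Ratio ≈ 1.64:1


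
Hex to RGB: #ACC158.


AC → 172 (R)
C1 → 193 (G)
58 → 88 (B)
= RGB(172, 193, 88)


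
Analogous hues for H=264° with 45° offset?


Base hue: 264°
Left analog: (264 - 45) mod 360 = 219°
Right analog: (264 + 45) mod 360 = 309°
Analogous hues = 219° and 309°


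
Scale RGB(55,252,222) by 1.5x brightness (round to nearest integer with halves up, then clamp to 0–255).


Multiply each channel by 1.5, round half up, clamp to [0, 255]
R: 55×1.5 = 82.5 → round → 83
G: 252×1.5 = 378 → clamp → 255
B: 222×1.5 = 333 → clamp → 255
= RGB(83, 255, 255)


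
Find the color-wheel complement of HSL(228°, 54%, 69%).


Complement = opposite side of color wheel = hue + 180°
H' = (228 + 180) mod 360 = 48°
S and L unchanged.
= HSL(48°, 54%, 69%)


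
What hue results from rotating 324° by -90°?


New hue = (H + rotation) mod 360
New hue = (324 -90) mod 360
= 234 mod 360
= 234°


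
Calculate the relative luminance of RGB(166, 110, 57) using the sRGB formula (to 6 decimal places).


Linearize each channel (sRGB transfer function): c = v/255; c_lin = c/12.92 if c ≤ 0.04045, else ((c+0.055)/1.055)^2.4
  R: 166/255 ≈ 0.650980 > 0.04045 → ((0.650980+0.055)/1.055)^2.4 ≈ 0.381326
  G: 110/255 ≈ 0.431373 > 0.04045 → ((0.431373+0.055)/1.055)^2.4 ≈ 0.155926
  B: 57/255 ≈ 0.223529 > 0.04045 → ((0.223529+0.055)/1.055)^2.4 ≈ 0.040915
R_lin = 0.381326, G_lin = 0.155926, B_lin = 0.040915
L = 0.2126×R + 0.7152×G + 0.0722×B
L = 0.2126×0.381326 + 0.7152×0.155926 + 0.0722×0.040915
L ≈ 0.195543


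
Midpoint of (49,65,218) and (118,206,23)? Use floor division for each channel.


Midpoint: each channel = ⌊(C₁+C₂)/2⌋
R: ⌊(49+118)/2⌋ = 83
G: ⌊(65+206)/2⌋ = 135
B: ⌊(218+23)/2⌋ = 120
= RGB(83, 135, 120)


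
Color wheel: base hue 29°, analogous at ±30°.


Base hue: 29°
Left analog: (29 - 30) mod 360 = 359°
Right analog: (29 + 30) mod 360 = 59°
Analogous hues = 359° and 59°


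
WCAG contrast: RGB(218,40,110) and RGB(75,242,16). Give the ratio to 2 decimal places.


Linearize each sRGB channel c=v/255: c/12.92 if c ≤ 0.04045 else ((c+0.055)/1.055)^2.4
L = 0.2126×R_lin + 0.7152×G_lin + 0.0722×B_lin
Color 1 (218,40,110):
  R=218: 218/255≈0.8549 > 0.04045 → ((0.8549+0.055)/1.055)^2.4 ≈ 0.70110
  G=40: 40/255≈0.1569 > 0.04045 → ((0.1569+0.055)/1.055)^2.4 ≈ 0.02122
  B=110: 110/255≈0.4314 > 0.04045 → ((0.4314+0.055)/1.055)^2.4 ≈ 0.15593
  L1 = 0.2126×0.70110 + 0.7152×0.02122 + 0.0722×0.15593 ≈ 0.17549
Color 2 (75,242,16):
  R=75: 75/255≈0.2941 > 0.04045 → ((0.2941+0.055)/1.055)^2.4 ≈ 0.07036
  G=242: 242/255≈0.9490 > 0.04045 → ((0.9490+0.055)/1.055)^2.4 ≈ 0.88792
  B=16: 16/255≈0.0627 > 0.04045 → ((0.0627+0.055)/1.055)^2.4 ≈ 0.00518
  L2 = 0.2126×0.07036 + 0.7152×0.88792 + 0.0722×0.00518 ≈ 0.65038
Lighter = 0.65038, Darker = 0.17549
Ratio = (L_lighter + 0.05) / (L_darker + 0.05)
Ratio = (0.65038 + 0.05) / (0.17549 + 0.05) = 0.70038 / 0.22549 ≈ 3.1060
Ratio ≈ 3.11:1


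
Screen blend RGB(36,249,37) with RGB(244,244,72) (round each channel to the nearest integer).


Screen: C = 255 - (255-A)×(255-B)/255, rounded to nearest integer
R: 255 - (255-36)×(255-244)/255 = 255 - 2409/255 ≈ 255 - 9.447 = 245.553 → 246
G: 255 - (255-249)×(255-244)/255 = 255 - 66/255 ≈ 255 - 0.259 = 254.741 → 255
B: 255 - (255-37)×(255-72)/255 = 255 - 39894/255 ≈ 255 - 156.447 = 98.553 → 99
= RGB(246, 255, 99)


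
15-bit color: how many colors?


Colors = 2^bits = 2^15
= 32,768 colors


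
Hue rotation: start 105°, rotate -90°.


New hue = (H + rotation) mod 360
New hue = (105 -90) mod 360
= 15 mod 360
= 15°


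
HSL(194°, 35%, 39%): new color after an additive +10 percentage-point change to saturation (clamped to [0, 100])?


Original S = 35%
Adjustment = +10 percentage points
New S = 35 + (10) = 45
Clamp to [0, 100] → 45
= HSL(194°, 45%, 39%)


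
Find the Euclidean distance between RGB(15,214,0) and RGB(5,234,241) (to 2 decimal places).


d = √[(R₁-R₂)² + (G₁-G₂)² + (B₁-B₂)²]
d = √[(15-5)² + (214-234)² + (0-241)²]
d = √[100 + 400 + 58081]
d = √58581
d ≈ 242.04


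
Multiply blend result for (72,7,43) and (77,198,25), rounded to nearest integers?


Multiply: C = A×B/255, rounded to nearest integer
R: 72×77/255 = 5544/255 ≈ 21.741 → 22
G: 7×198/255 = 1386/255 ≈ 5.435 → 5
B: 43×25/255 = 1075/255 ≈ 4.216 → 4
= RGB(22, 5, 4)


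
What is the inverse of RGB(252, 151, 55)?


Invert: (255-R, 255-G, 255-B)
R: 255-252 = 3
G: 255-151 = 104
B: 255-55 = 200
= RGB(3, 104, 200)


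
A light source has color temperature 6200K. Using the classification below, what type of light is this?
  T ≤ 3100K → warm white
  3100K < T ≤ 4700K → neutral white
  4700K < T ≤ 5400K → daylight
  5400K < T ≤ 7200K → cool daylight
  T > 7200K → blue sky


Temperature: 6200K
5400K < 6200K ≤ 7200K → cool daylight
Classification: cool daylight


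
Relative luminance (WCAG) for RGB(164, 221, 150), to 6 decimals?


Linearize each channel (sRGB transfer function): c = v/255; c_lin = c/12.92 if c ≤ 0.04045, else ((c+0.055)/1.055)^2.4
  R: 164/255 ≈ 0.643137 > 0.04045 → ((0.643137+0.055)/1.055)^2.4 ≈ 0.371238
  G: 221/255 ≈ 0.866667 > 0.04045 → ((0.866667+0.055)/1.055)^2.4 ≈ 0.723055
  B: 150/255 ≈ 0.588235 > 0.04045 → ((0.588235+0.055)/1.055)^2.4 ≈ 0.304987
R_lin = 0.371238, G_lin = 0.723055, B_lin = 0.304987
L = 0.2126×R + 0.7152×G + 0.0722×B
L = 0.2126×0.371238 + 0.7152×0.723055 + 0.0722×0.304987
L ≈ 0.618074


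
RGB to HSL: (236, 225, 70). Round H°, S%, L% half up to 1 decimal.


Normalize: R'=236/255≈0.9255, G'=225/255≈0.8824, B'=70/255≈0.2745
Max=236/255, Min=70/255, Δ=Max-Min=166/255
L = (Max+Min)/2 = (236+70)/510 = 306/510 = 0.6 → L = 60.0%
L > 0.5 → S = Δ/(2-Max-Min) = 166/(510-236-70) = 166/204 = 0.81372… → S = 81.4%
(the 1/255 factors cancel in S and H, so raw channel differences can be used)
Max is R' → H = 60 × (((G-B)/Δ) mod 6) = 60 × (((225-70)/166) mod 6)
  155/166 = 0.9337…
  H = 60 × 0.9337… = 56.024…° → H = 56.0°
= HSL(56.0°, 81.4%, 60.0%)


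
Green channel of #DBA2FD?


Color: #DBA2FD
R = DB = 219
G = A2 = 162
B = FD = 253
Green = 162


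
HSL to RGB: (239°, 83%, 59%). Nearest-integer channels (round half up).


H=239°, S=0.83, L=0.59
C = (1-|2L-1|)×S = (1-|0.18|)×0.83 = 0.6806
H' = H/60 = 239/60 ≈ 3.9833; X = C×(1-|H' mod 2 - 1|) ≈ 0.0113
m = L - C/2 = 0.59 - 0.3403 = 0.2497
Sector ⌊H'⌋ = 3 → (R',G',B') = (0.0, ≈0.0113, 0.6806)
RGB = ((R'+m)×255, (G'+m)×255, (B'+m)×255) = (63.6735, 66.56605, 237.2265)
Round half up → RGB(64, 67, 237)


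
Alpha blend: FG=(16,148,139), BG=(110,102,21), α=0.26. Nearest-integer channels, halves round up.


C = α×F + (1-α)×B, with 1-α = 0.74
R: 0.26×16 + 0.74×110 = 4.16 + 81.40 = 85.56 → 86
G: 0.26×148 + 0.74×102 = 38.48 + 75.48 = 113.96 → 114
B: 0.26×139 + 0.74×21 = 36.14 + 15.54 = 51.68 → 52
= RGB(86, 114, 52)


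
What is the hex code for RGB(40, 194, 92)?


R = 40 → 28 (hex)
G = 194 → C2 (hex)
B = 92 → 5C (hex)
Hex = #28C25C


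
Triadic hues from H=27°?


Triadic: equally spaced at 120° intervals
H1 = 27°
H2 = (27 + 120) mod 360 = 147°
H3 = (27 + 240) mod 360 = 267°
Triadic = 27°, 147°, 267°


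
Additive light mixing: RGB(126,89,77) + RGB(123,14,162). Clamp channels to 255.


Additive: each channel = min(255, C₁+C₂)
R: 126+123 = 249 → 249
G: 89+14 = 103 → 103
B: 77+162 = 239 → 239
= RGB(249, 103, 239)


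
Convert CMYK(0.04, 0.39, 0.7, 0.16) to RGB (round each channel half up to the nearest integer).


R = 255 × (1-C) × (1-K) = 255 × 0.96 × 0.84 = 205.632 → 206
G = 255 × (1-M) × (1-K) = 255 × 0.61 × 0.84 = 130.662 → 131
B = 255 × (1-Y) × (1-K) = 255 × 0.30 × 0.84 = 64.26 → 64
= RGB(206, 131, 64)


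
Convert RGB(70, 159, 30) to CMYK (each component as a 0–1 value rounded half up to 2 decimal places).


R'=70/255≈0.2745, G'=159/255≈0.6235, B'=30/255≈0.1176
K = 1 - max(R',G',B') = 1 - 159/255 = 96/255 = 0.37647… → 0.38
(1-R'-K)/(1-K) simplifies to (max-R)/max with max = 159:
C = (159-70)/159 = 89/159 = 0.55974… → 0.56
M = (159-159)/159 = 0/159 = 0 → 0.00
Y = (159-30)/159 = 129/159 = 0.81132… → 0.81
= CMYK(0.56, 0.00, 0.81, 0.38)


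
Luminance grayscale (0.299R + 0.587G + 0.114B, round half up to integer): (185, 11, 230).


Gray = 0.299×R + 0.587×G + 0.114×B
Gray = 0.299×185 + 0.587×11 + 0.114×230
Gray = 55.315 + 6.457 + 26.220
Gray = 87.992 → round half up → 88
Gray = 88


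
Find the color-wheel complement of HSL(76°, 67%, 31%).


Complement = opposite side of color wheel = hue + 180°
H' = (76 + 180) mod 360 = 256°
S and L unchanged.
= HSL(256°, 67%, 31%)


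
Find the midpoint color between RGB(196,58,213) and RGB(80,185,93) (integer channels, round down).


Midpoint: each channel = ⌊(C₁+C₂)/2⌋
R: ⌊(196+80)/2⌋ = 138
G: ⌊(58+185)/2⌋ = 121
B: ⌊(213+93)/2⌋ = 153
= RGB(138, 121, 153)


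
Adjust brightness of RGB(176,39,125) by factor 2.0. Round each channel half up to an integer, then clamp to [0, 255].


Multiply each channel by 2.0, round half up, clamp to [0, 255]
R: 176×2.0 = 352 → clamp → 255
G: 39×2.0 = 78
B: 125×2.0 = 250
= RGB(255, 78, 250)


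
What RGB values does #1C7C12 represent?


1C → 28 (R)
7C → 124 (G)
12 → 18 (B)
= RGB(28, 124, 18)


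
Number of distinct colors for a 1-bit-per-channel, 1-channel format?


Total bits = 1 bits/channel × 1 channels = 1 bits
Distinct colors = 2^1
= 2 colors


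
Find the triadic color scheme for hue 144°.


Triadic: equally spaced at 120° intervals
H1 = 144°
H2 = (144 + 120) mod 360 = 264°
H3 = (144 + 240) mod 360 = 24°
Triadic = 144°, 264°, 24°


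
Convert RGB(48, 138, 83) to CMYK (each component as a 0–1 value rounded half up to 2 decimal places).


R'=48/255≈0.1882, G'=138/255≈0.5412, B'=83/255≈0.3255
K = 1 - max(R',G',B') = 1 - 138/255 = 117/255 = 0.45882… → 0.46
(1-R'-K)/(1-K) simplifies to (max-R)/max with max = 138:
C = (138-48)/138 = 90/138 = 0.65217… → 0.65
M = (138-138)/138 = 0/138 = 0 → 0.00
Y = (138-83)/138 = 55/138 = 0.39855… → 0.40
= CMYK(0.65, 0.00, 0.40, 0.46)


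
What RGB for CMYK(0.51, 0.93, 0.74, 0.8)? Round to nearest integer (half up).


R = 255 × (1-C) × (1-K) = 255 × 0.49 × 0.20 = 24.99 → 25
G = 255 × (1-M) × (1-K) = 255 × 0.07 × 0.20 = 3.57 → 4
B = 255 × (1-Y) × (1-K) = 255 × 0.26 × 0.20 = 13.26 → 13
= RGB(25, 4, 13)


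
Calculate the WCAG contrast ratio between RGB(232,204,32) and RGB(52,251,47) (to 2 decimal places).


Linearize each sRGB channel c=v/255: c/12.92 if c ≤ 0.04045 else ((c+0.055)/1.055)^2.4
L = 0.2126×R_lin + 0.7152×G_lin + 0.0722×B_lin
Color 1 (232,204,32):
  R=232: 232/255≈0.9098 > 0.04045 → ((0.9098+0.055)/1.055)^2.4 ≈ 0.80695
  G=204: 204/255≈0.8000 > 0.04045 → ((0.8000+0.055)/1.055)^2.4 ≈ 0.60383
  B=32: 32/255≈0.1255 > 0.04045 → ((0.1255+0.055)/1.055)^2.4 ≈ 0.01444
  L1 = 0.2126×0.80695 + 0.7152×0.60383 + 0.0722×0.01444 ≈ 0.60446
Color 2 (52,251,47):
  R=52: 52/255≈0.2039 > 0.04045 → ((0.2039+0.055)/1.055)^2.4 ≈ 0.03434
  G=251: 251/255≈0.9843 > 0.04045 → ((0.9843+0.055)/1.055)^2.4 ≈ 0.96469
  B=47: 47/255≈0.1843 > 0.04045 → ((0.1843+0.055)/1.055)^2.4 ≈ 0.02843
  L2 = 0.2126×0.03434 + 0.7152×0.96469 + 0.0722×0.02843 ≈ 0.69930
Lighter = 0.69930, Darker = 0.60446
Ratio = (L_lighter + 0.05) / (L_darker + 0.05)
Ratio = (0.69930 + 0.05) / (0.60446 + 0.05) = 0.74930 / 0.65446 ≈ 1.1449
Ratio ≈ 1.14:1


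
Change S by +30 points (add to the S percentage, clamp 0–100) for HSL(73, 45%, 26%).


Original S = 45%
Adjustment = +30 percentage points
New S = 45 + (30) = 75
Clamp to [0, 100] → 75
= HSL(73°, 75%, 26%)


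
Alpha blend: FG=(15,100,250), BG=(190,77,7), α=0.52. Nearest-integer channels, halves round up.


C = α×F + (1-α)×B, with 1-α = 0.48
R: 0.52×15 + 0.48×190 = 7.80 + 91.20 = 99.00 → 99
G: 0.52×100 + 0.48×77 = 52.00 + 36.96 = 88.96 → 89
B: 0.52×250 + 0.48×7 = 130.00 + 3.36 = 133.36 → 133
= RGB(99, 89, 133)


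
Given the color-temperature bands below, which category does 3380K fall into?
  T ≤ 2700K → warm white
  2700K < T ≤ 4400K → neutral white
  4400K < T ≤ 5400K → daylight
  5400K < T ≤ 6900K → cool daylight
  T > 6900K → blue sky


Temperature: 3380K
2700K < 3380K ≤ 4400K → neutral white
Classification: neutral white


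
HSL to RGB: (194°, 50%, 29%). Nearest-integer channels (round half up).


H=194°, S=0.50, L=0.29
C = (1-|2L-1|)×S = (1-|-0.42|)×0.50 = 0.29
H' = H/60 = 194/60 ≈ 3.2333; X = C×(1-|H' mod 2 - 1|) ≈ 0.2223
m = L - C/2 = 0.29 - 0.145 = 0.145
Sector ⌊H'⌋ = 3 → (R',G',B') = (0.0, ≈0.2223, 0.29)
RGB = ((R'+m)×255, (G'+m)×255, (B'+m)×255) = (36.975, 93.67, 110.925)
Round half up → RGB(37, 94, 111)


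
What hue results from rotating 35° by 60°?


New hue = (H + rotation) mod 360
New hue = (35 + 60) mod 360
= 95 mod 360
= 95°


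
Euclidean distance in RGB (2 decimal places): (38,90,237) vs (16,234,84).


d = √[(R₁-R₂)² + (G₁-G₂)² + (B₁-B₂)²]
d = √[(38-16)² + (90-234)² + (237-84)²]
d = √[484 + 20736 + 23409]
d = √44629
d ≈ 211.26


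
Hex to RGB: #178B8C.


17 → 23 (R)
8B → 139 (G)
8C → 140 (B)
= RGB(23, 139, 140)


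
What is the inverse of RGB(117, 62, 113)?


Invert: (255-R, 255-G, 255-B)
R: 255-117 = 138
G: 255-62 = 193
B: 255-113 = 142
= RGB(138, 193, 142)


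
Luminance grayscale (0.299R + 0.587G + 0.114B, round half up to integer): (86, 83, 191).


Gray = 0.299×R + 0.587×G + 0.114×B
Gray = 0.299×86 + 0.587×83 + 0.114×191
Gray = 25.714 + 48.721 + 21.774
Gray = 96.209 → round half up → 96
Gray = 96


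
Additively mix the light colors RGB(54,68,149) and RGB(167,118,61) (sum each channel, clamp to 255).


Additive: each channel = min(255, C₁+C₂)
R: 54+167 = 221 → 221
G: 68+118 = 186 → 186
B: 149+61 = 210 → 210
= RGB(221, 186, 210)


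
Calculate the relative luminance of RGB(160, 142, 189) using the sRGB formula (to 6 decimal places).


Linearize each channel (sRGB transfer function): c = v/255; c_lin = c/12.92 if c ≤ 0.04045, else ((c+0.055)/1.055)^2.4
  R: 160/255 ≈ 0.627451 > 0.04045 → ((0.627451+0.055)/1.055)^2.4 ≈ 0.351533
  G: 142/255 ≈ 0.556863 > 0.04045 → ((0.556863+0.055)/1.055)^2.4 ≈ 0.270498
  B: 189/255 ≈ 0.741176 > 0.04045 → ((0.741176+0.055)/1.055)^2.4 ≈ 0.508881
R_lin = 0.351533, G_lin = 0.270498, B_lin = 0.508881
L = 0.2126×R + 0.7152×G + 0.0722×B
L = 0.2126×0.351533 + 0.7152×0.270498 + 0.0722×0.508881
L ≈ 0.304937


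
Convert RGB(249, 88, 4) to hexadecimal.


R = 249 → F9 (hex)
G = 88 → 58 (hex)
B = 4 → 04 (hex)
Hex = #F95804


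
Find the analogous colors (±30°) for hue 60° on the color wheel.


Base hue: 60°
Left analog: (60 - 30) mod 360 = 30°
Right analog: (60 + 30) mod 360 = 90°
Analogous hues = 30° and 90°


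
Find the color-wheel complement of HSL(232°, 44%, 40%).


Complement = opposite side of color wheel = hue + 180°
H' = (232 + 180) mod 360 = 52°
S and L unchanged.
= HSL(52°, 44%, 40%)


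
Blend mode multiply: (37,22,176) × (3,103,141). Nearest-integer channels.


Multiply: C = A×B/255, rounded to nearest integer
R: 37×3/255 = 111/255 ≈ 0.435 → 0
G: 22×103/255 = 2266/255 ≈ 8.886 → 9
B: 176×141/255 = 24816/255 ≈ 97.318 → 97
= RGB(0, 9, 97)


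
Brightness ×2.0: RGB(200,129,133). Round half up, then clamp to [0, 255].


Multiply each channel by 2.0, round half up, clamp to [0, 255]
R: 200×2.0 = 400 → clamp → 255
G: 129×2.0 = 258 → clamp → 255
B: 133×2.0 = 266 → clamp → 255
= RGB(255, 255, 255)


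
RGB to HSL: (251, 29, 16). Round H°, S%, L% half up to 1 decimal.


Normalize: R'=251/255≈0.9843, G'=29/255≈0.1137, B'=16/255≈0.0627
Max=251/255, Min=16/255, Δ=Max-Min=235/255
L = (Max+Min)/2 = (251+16)/510 = 267/510 = 0.52352… → L = 52.4%
L > 0.5 → S = Δ/(2-Max-Min) = 235/(510-251-16) = 235/243 = 0.96707… → S = 96.7%
(the 1/255 factors cancel in S and H, so raw channel differences can be used)
Max is R' → H = 60 × (((G-B)/Δ) mod 6) = 60 × (((29-16)/235) mod 6)
  13/235 = 0.0553…
  H = 60 × 0.0553… = 3.319…° → H = 3.3°
= HSL(3.3°, 96.7%, 52.4%)


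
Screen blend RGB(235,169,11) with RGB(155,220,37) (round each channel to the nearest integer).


Screen: C = 255 - (255-A)×(255-B)/255, rounded to nearest integer
R: 255 - (255-235)×(255-155)/255 = 255 - 2000/255 ≈ 255 - 7.843 = 247.157 → 247
G: 255 - (255-169)×(255-220)/255 = 255 - 3010/255 ≈ 255 - 11.804 = 243.196 → 243
B: 255 - (255-11)×(255-37)/255 = 255 - 53192/255 ≈ 255 - 208.596 = 46.404 → 46
= RGB(247, 243, 46)


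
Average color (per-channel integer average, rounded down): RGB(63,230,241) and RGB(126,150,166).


Midpoint: each channel = ⌊(C₁+C₂)/2⌋
R: ⌊(63+126)/2⌋ = 94
G: ⌊(230+150)/2⌋ = 190
B: ⌊(241+166)/2⌋ = 203
= RGB(94, 190, 203)


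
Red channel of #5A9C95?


Color: #5A9C95
R = 5A = 90
G = 9C = 156
B = 95 = 149
Red = 90


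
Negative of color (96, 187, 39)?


Invert: (255-R, 255-G, 255-B)
R: 255-96 = 159
G: 255-187 = 68
B: 255-39 = 216
= RGB(159, 68, 216)


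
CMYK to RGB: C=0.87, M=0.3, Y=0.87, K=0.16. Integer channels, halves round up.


R = 255 × (1-C) × (1-K) = 255 × 0.13 × 0.84 = 27.846 → 28
G = 255 × (1-M) × (1-K) = 255 × 0.70 × 0.84 = 149.94 → 150
B = 255 × (1-Y) × (1-K) = 255 × 0.13 × 0.84 = 27.846 → 28
= RGB(28, 150, 28)


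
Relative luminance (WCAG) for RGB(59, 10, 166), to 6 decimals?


Linearize each channel (sRGB transfer function): c = v/255; c_lin = c/12.92 if c ≤ 0.04045, else ((c+0.055)/1.055)^2.4
  R: 59/255 ≈ 0.231373 > 0.04045 → ((0.231373+0.055)/1.055)^2.4 ≈ 0.043735
  G: 10/255 ≈ 0.039216 ≤ 0.04045 → 0.039216/12.92 ≈ 0.003035
  B: 166/255 ≈ 0.650980 > 0.04045 → ((0.650980+0.055)/1.055)^2.4 ≈ 0.381326
R_lin = 0.043735, G_lin = 0.003035, B_lin = 0.381326
L = 0.2126×R + 0.7152×G + 0.0722×B
L = 0.2126×0.043735 + 0.7152×0.003035 + 0.0722×0.381326
L ≈ 0.039001


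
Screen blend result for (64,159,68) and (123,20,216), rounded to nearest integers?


Screen: C = 255 - (255-A)×(255-B)/255, rounded to nearest integer
R: 255 - (255-64)×(255-123)/255 = 255 - 25212/255 ≈ 255 - 98.871 = 156.129 → 156
G: 255 - (255-159)×(255-20)/255 = 255 - 22560/255 ≈ 255 - 88.471 = 166.529 → 167
B: 255 - (255-68)×(255-216)/255 = 255 - 7293/255 ≈ 255 - 28.600 = 226.400 → 226
= RGB(156, 167, 226)


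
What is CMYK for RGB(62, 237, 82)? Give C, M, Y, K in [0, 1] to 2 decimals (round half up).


R'=62/255≈0.2431, G'=237/255≈0.9294, B'=82/255≈0.3216
K = 1 - max(R',G',B') = 1 - 237/255 = 18/255 = 0.07058… → 0.07
(1-R'-K)/(1-K) simplifies to (max-R)/max with max = 237:
C = (237-62)/237 = 175/237 = 0.73839… → 0.74
M = (237-237)/237 = 0/237 = 0 → 0.00
Y = (237-82)/237 = 155/237 = 0.65400… → 0.65
= CMYK(0.74, 0.00, 0.65, 0.07)


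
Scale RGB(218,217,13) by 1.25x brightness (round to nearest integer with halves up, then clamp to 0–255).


Multiply each channel by 1.25, round half up, clamp to [0, 255]
R: 218×1.25 = 272.5 → round → 273 → clamp → 255
G: 217×1.25 = 271.25 → round → 271 → clamp → 255
B: 13×1.25 = 16.25 → round → 16
= RGB(255, 255, 16)


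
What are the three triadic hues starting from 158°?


Triadic: equally spaced at 120° intervals
H1 = 158°
H2 = (158 + 120) mod 360 = 278°
H3 = (158 + 240) mod 360 = 38°
Triadic = 158°, 278°, 38°


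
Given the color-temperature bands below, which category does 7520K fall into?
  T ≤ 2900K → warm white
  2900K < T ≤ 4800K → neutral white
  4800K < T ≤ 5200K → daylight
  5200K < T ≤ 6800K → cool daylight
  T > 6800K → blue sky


Temperature: 7520K
7520K > 6800K → blue sky
Classification: blue sky


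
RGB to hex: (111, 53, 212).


R = 111 → 6F (hex)
G = 53 → 35 (hex)
B = 212 → D4 (hex)
Hex = #6F35D4


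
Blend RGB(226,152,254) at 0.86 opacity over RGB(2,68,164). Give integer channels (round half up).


C = α×F + (1-α)×B, with 1-α = 0.14
R: 0.86×226 + 0.14×2 = 194.36 + 0.28 = 194.64 → 195
G: 0.86×152 + 0.14×68 = 130.72 + 9.52 = 140.24 → 140
B: 0.86×254 + 0.14×164 = 218.44 + 22.96 = 241.40 → 241
= RGB(195, 140, 241)


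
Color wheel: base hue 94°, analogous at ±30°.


Base hue: 94°
Left analog: (94 - 30) mod 360 = 64°
Right analog: (94 + 30) mod 360 = 124°
Analogous hues = 64° and 124°


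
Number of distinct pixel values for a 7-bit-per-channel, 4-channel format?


Total bits = 7 bits/channel × 4 channels = 28 bits
Distinct pixel values = 2^28
= 268,435,456 pixel values


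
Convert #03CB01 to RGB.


03 → 3 (R)
CB → 203 (G)
01 → 1 (B)
= RGB(3, 203, 1)


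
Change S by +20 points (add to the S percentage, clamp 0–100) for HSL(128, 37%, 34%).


Original S = 37%
Adjustment = +20 percentage points
New S = 37 + (20) = 57
Clamp to [0, 100] → 57
= HSL(128°, 57%, 34%)


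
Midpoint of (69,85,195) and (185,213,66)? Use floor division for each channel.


Midpoint: each channel = ⌊(C₁+C₂)/2⌋
R: ⌊(69+185)/2⌋ = 127
G: ⌊(85+213)/2⌋ = 149
B: ⌊(195+66)/2⌋ = 130
= RGB(127, 149, 130)
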